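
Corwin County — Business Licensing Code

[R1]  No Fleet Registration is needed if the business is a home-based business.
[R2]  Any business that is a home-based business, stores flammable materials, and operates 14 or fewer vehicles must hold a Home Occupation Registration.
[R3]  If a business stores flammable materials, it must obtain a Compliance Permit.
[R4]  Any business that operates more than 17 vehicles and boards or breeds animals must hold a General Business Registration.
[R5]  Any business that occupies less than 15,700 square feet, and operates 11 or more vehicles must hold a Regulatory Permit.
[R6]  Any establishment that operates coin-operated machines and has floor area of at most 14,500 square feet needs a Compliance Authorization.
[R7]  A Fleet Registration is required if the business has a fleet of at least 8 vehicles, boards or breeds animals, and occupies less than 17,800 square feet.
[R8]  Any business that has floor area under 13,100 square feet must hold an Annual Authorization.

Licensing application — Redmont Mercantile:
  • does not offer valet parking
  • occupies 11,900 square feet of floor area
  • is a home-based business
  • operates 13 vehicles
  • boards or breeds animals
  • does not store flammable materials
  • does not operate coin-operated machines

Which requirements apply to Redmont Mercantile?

Annual Authorization, Regulatory Permit

[R1] is a home-based business → exempt from Fleet Registration.
[R2] is a home-based business; does not store flammable materials; vehicles 13 ≤ 14 → Home Occupation Registration not required.
[R3] does not store flammable materials → Compliance Permit not required.
[R4] vehicles 13 ≤ 17; boards or breeds animals → General Business Registration not required.
[R5] floor area 11,900 square feet < 15,700 square feet; vehicles 13 ≥ 11 → Regulatory Permit required.
[R6] does not operate coin-operated machines; floor area 11,900 square feet ≤ 14,500 square feet → Compliance Authorization not required.
[R7] vehicles 13 ≥ 8; boards or breeds animals; floor area 11,900 square feet < 17,800 square feet → Fleet Registration required.
[R8] floor area 11,900 square feet < 13,100 square feet → Annual Authorization required.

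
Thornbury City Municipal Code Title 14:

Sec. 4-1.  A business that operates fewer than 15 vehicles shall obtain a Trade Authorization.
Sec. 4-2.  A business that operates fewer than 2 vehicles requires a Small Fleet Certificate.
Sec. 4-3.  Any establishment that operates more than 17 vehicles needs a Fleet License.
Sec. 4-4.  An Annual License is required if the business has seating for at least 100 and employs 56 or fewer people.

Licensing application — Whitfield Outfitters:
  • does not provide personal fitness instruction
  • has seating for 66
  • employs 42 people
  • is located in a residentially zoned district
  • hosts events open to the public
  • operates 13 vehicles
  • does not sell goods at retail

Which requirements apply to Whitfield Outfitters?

Trade Authorization

Sec. 4-1. vehicles 13 < 15 → Trade Authorization required.
Sec. 4-2. vehicles 13 ≥ 2 → Small Fleet Certificate not required.
Sec. 4-3. vehicles 13 ≤ 17 → Fleet License not required.
Sec. 4-4. seating 66 < 100; employees 42 ≤ 56 → Annual License not required.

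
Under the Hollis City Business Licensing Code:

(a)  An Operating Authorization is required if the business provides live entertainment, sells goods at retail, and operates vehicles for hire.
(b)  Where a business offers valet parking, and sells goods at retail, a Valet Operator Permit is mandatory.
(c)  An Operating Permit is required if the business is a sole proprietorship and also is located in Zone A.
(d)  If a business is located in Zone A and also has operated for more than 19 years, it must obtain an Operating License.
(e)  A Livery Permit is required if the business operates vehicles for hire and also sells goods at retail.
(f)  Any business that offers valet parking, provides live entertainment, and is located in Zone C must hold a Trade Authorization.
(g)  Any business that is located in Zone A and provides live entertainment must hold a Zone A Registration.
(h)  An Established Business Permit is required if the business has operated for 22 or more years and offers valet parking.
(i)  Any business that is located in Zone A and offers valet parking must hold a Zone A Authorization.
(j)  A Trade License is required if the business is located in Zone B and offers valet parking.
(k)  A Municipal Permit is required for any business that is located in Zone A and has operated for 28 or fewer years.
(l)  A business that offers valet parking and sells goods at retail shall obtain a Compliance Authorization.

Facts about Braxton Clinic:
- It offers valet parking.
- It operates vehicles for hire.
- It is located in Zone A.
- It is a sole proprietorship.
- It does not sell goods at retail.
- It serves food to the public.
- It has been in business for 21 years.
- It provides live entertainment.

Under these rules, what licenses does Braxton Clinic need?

Municipal Permit, Operating License, Operating Permit, Zone A Authorization, Zone A Registration

(a) provides live entertainment; does not sell goods at retail; operates vehicles for hire → Operating Authorization not required.
(b) offers valet parking; does not sell goods at retail → Valet Operator Permit not required.
(c) is a sole proprietorship; is located in Zone A → Operating Permit required.
(d) is located in Zone A; years in business 21 > 19 → Operating License required.
(e) operates vehicles for hire; does not sell goods at retail → Livery Permit not required.
(f) offers valet parking; provides live entertainment; is located in Zone A (not: is located in Zone C) → Trade Authorization not required.
(g) is located in Zone A; provides live entertainment → Zone A Registration required.
(h) years in business 21 < 22; offers valet parking → Established Business Permit not required.
(i) is located in Zone A; offers valet parking → Zone A Authorization required.
(j) is located in Zone A (not: is located in Zone B); offers valet parking → Trade License not required.
(k) is located in Zone A; years in business 21 ≤ 28 → Municipal Permit required.
(l) offers valet parking; does not sell goods at retail → Compliance Authorization not required.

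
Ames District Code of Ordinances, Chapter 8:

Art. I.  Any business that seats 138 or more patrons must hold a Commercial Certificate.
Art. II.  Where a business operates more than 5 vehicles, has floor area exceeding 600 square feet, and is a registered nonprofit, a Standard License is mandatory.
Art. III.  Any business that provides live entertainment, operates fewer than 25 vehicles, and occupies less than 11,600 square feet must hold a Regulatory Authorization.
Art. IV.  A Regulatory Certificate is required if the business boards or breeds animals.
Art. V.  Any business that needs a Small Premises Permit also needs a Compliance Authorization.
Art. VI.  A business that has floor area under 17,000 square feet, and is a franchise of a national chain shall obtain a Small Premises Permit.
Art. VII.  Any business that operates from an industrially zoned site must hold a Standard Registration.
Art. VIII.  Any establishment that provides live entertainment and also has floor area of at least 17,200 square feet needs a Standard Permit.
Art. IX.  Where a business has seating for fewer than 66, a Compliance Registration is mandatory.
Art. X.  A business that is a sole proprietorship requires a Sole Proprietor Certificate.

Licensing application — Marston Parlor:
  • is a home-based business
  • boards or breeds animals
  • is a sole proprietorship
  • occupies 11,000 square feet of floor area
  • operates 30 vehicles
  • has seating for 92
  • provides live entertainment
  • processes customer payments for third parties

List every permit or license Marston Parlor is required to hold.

Art. I. seating 92 < 138 → Commercial Certificate not required.
Art. II. vehicles 30 > 5; floor area 11,000 square feet > 600 square feet; is a sole proprietorship (not: is a registered nonprofit) → Standard License not required.
Art. III. provides live entertainment; vehicles 30 ≥ 25; floor area 11,000 square feet < 11,600 square feet → Regulatory Authorization not required.
Art. IV. boards or breeds animals → Regulatory Certificate required.
Art. V. Small Premises Permit is not required → no effect.
Art. VI. floor area 11,000 square feet < 17,000 square feet; is a sole proprietorship (not: is a franchise of a national chain) → Small Premises Permit not required.
Art. VII. is a home-based business (not: operates from an industrially zoned site) → Standard Registration not required.
Art. VIII. provides live entertainment; floor area 11,000 square feet < 17,200 square feet → Standard Permit not required.
Art. IX. seating 92 ≥ 66 → Compliance Registration not required.
Art. X. is a sole proprietorship → Sole Proprietor Certificate required.

Regulatory Certificate, Sole Proprietor Certificate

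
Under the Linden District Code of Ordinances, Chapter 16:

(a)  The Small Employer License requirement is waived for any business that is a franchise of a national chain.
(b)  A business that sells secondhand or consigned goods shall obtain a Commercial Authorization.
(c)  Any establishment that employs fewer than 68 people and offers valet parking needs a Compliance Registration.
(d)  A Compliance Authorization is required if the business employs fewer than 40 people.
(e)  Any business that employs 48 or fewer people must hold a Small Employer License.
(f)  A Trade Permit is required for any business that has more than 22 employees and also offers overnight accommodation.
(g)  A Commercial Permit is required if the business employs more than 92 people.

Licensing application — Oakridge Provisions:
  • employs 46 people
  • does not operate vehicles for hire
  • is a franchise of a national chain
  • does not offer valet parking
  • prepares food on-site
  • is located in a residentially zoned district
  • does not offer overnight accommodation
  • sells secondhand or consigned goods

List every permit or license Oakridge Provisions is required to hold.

(a) is a franchise of a national chain → exempt from Small Employer License.
(b) sells secondhand or consigned goods → Commercial Authorization required.
(c) employees 46 < 68; does not offer valet parking → Compliance Registration not required.
(d) employees 46 ≥ 40 → Compliance Authorization not required.
(e) employees 46 ≤ 48 → Small Employer License required.
(f) employees 46 > 22; does not offer overnight accommodation → Trade Permit not required.
(g) employees 46 ≤ 92 → Commercial Permit not required.

Commercial Authorization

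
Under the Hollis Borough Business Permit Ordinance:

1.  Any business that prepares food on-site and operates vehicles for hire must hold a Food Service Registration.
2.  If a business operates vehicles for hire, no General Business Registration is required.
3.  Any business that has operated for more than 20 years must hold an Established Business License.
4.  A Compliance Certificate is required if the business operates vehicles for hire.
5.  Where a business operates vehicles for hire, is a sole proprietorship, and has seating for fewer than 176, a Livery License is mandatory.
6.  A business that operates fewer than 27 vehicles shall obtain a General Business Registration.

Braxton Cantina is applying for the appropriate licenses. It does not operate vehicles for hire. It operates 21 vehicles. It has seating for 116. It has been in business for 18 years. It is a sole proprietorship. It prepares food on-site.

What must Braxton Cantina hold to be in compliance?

1. prepares food on-site; does not operate vehicles for hire → Food Service Registration not required.
2. does not operate vehicles for hire → General Business Registration exemption does not apply.
3. years in business 18 ≤ 20 → Established Business License not required.
4. does not operate vehicles for hire → Compliance Certificate not required.
5. does not operate vehicles for hire; is a sole proprietorship; seating 116 < 176 → Livery License not required.
6. vehicles 21 < 27 → General Business Registration required.

General Business Registration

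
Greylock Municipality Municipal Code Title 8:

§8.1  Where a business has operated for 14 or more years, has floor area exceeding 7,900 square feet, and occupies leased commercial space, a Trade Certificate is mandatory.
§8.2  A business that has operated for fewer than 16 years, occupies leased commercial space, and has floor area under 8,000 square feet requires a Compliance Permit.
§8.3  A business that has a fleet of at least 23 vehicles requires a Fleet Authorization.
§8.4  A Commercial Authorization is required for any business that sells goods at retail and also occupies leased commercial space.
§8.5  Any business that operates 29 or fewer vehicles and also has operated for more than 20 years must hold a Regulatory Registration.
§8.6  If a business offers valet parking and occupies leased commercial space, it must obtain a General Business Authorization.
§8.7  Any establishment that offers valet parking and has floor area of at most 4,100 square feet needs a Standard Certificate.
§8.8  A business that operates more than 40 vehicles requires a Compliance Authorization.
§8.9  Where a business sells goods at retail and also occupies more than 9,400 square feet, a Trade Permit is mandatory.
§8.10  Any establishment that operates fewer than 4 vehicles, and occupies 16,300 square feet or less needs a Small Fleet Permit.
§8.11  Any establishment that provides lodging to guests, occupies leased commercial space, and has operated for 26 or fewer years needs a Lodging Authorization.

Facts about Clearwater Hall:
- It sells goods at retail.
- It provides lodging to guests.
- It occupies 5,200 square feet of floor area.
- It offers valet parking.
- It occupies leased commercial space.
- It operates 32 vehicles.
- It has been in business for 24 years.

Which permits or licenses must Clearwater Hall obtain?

Commercial Authorization, Fleet Authorization, General Business Authorization, Lodging Authorization

§8.1 years in business 24 ≥ 14; floor area 5,200 square feet ≤ 7,900 square feet; occupies leased commercial space → Trade Certificate not required.
§8.2 years in business 24 ≥ 16; occupies leased commercial space; floor area 5,200 square feet < 8,000 square feet → Compliance Permit not required.
§8.3 vehicles 32 ≥ 23 → Fleet Authorization required.
§8.4 sells goods at retail; occupies leased commercial space → Commercial Authorization required.
§8.5 vehicles 32 > 29; years in business 24 > 20 → Regulatory Registration not required.
§8.6 offers valet parking; occupies leased commercial space → General Business Authorization required.
§8.7 offers valet parking; floor area 5,200 square feet > 4,100 square feet → Standard Certificate not required.
§8.8 vehicles 32 ≤ 40 → Compliance Authorization not required.
§8.9 sells goods at retail; floor area 5,200 square feet ≤ 9,400 square feet → Trade Permit not required.
§8.10 vehicles 32 ≥ 4; floor area 5,200 square feet ≤ 16,300 square feet → Small Fleet Permit not required.
§8.11 provides lodging to guests; occupies leased commercial space; years in business 24 ≤ 26 → Lodging Authorization required.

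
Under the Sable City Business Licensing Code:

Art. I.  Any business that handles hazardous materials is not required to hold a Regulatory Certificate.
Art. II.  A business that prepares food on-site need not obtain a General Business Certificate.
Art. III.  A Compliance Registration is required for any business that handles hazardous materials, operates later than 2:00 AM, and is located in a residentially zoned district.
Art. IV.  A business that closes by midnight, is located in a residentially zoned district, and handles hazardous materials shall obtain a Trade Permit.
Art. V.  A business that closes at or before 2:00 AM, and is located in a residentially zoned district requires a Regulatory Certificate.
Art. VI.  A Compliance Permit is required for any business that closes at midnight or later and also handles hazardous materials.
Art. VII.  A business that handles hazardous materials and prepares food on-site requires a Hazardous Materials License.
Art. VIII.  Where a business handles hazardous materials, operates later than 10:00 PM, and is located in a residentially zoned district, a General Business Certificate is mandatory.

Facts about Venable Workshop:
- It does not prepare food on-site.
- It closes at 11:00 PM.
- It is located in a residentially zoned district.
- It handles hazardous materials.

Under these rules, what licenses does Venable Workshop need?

General Business Certificate, Trade Permit

Art. I. handles hazardous materials → exempt from Regulatory Certificate.
Art. II. does not prepare food on-site → General Business Certificate exemption does not apply.
Art. III. handles hazardous materials; closes 11:00 PM, at/before 2:00 AM; is located in a residentially zoned district → Compliance Registration not required.
Art. IV. closes 11:00 PM, at/before midnight; is located in a residentially zoned district; handles hazardous materials → Trade Permit required.
Art. V. closes 11:00 PM, at/before 2:00 AM; is located in a residentially zoned district → Regulatory Certificate required.
Art. VI. closes 11:00 PM, at/before midnight; handles hazardous materials → Compliance Permit not required.
Art. VII. handles hazardous materials; does not prepare food on-site → Hazardous Materials License not required.
Art. VIII. handles hazardous materials; closes 11:00 PM, after 10:00 PM; is located in a residentially zoned district → General Business Certificate required.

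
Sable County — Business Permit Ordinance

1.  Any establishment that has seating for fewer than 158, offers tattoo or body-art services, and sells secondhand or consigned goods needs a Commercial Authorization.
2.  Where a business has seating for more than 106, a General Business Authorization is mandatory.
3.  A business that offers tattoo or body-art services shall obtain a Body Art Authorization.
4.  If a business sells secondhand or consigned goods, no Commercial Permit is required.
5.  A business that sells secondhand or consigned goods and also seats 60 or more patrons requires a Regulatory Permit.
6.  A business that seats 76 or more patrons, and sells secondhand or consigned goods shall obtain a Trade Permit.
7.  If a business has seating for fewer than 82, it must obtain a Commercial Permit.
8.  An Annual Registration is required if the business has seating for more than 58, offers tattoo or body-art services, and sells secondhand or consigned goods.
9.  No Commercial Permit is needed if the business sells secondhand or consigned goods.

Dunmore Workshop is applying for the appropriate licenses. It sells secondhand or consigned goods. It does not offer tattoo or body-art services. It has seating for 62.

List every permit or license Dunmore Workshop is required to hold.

1. seating 62 < 158; does not offer tattoo or body-art services; sells secondhand or consigned goods → Commercial Authorization not required.
2. seating 62 ≤ 106 → General Business Authorization not required.
3. does not offer tattoo or body-art services → Body Art Authorization not required.
4. sells secondhand or consigned goods → exempt from Commercial Permit.
5. sells secondhand or consigned goods; seating 62 ≥ 60 → Regulatory Permit required.
6. seating 62 < 76; sells secondhand or consigned goods → Trade Permit not required.
7. seating 62 < 82 → Commercial Permit required.
8. seating 62 > 58; does not offer tattoo or body-art services; sells secondhand or consigned goods → Annual Registration not required.
9. sells secondhand or consigned goods → exempt from Commercial Permit.

Regulatory Permit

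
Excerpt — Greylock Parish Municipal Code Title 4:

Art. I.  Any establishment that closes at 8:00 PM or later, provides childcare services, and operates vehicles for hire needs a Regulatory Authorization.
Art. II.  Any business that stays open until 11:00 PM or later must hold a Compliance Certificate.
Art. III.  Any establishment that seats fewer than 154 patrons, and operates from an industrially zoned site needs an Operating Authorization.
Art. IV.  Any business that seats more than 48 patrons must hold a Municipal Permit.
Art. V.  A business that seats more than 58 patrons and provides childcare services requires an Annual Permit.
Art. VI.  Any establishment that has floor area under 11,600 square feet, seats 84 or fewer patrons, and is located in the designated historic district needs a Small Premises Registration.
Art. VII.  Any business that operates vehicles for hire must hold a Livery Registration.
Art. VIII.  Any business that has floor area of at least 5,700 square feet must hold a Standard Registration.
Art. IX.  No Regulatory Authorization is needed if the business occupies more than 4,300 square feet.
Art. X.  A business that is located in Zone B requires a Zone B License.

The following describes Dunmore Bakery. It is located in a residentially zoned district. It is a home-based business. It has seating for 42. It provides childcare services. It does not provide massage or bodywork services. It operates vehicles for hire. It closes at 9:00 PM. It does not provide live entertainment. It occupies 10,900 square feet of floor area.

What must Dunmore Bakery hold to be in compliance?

Livery Registration, Standard Registration

Art. I. closes 9:00 PM, after 8:00 PM; provides childcare services; operates vehicles for hire → Regulatory Authorization required.
Art. II. closes 9:00 PM, at/before 11:00 PM → Compliance Certificate not required.
Art. III. seating 42 < 154; is a home-based business (not: operates from an industrially zoned site) → Operating Authorization not required.
Art. IV. seating 42 ≤ 48 → Municipal Permit not required.
Art. V. seating 42 ≤ 58; provides childcare services → Annual Permit not required.
Art. VI. floor area 10,900 square feet < 11,600 square feet; seating 42 ≤ 84; is located in a residentially zoned district (not: is located in the designated historic district) → Small Premises Registration not required.
Art. VII. operates vehicles for hire → Livery Registration required.
Art. VIII. floor area 10,900 square feet ≥ 5,700 square feet → Standard Registration required.
Art. IX. floor area 10,900 square feet > 4,300 square feet → exempt from Regulatory Authorization.
Art. X. is located in a residentially zoned district (not: is located in Zone B) → Zone B License not required.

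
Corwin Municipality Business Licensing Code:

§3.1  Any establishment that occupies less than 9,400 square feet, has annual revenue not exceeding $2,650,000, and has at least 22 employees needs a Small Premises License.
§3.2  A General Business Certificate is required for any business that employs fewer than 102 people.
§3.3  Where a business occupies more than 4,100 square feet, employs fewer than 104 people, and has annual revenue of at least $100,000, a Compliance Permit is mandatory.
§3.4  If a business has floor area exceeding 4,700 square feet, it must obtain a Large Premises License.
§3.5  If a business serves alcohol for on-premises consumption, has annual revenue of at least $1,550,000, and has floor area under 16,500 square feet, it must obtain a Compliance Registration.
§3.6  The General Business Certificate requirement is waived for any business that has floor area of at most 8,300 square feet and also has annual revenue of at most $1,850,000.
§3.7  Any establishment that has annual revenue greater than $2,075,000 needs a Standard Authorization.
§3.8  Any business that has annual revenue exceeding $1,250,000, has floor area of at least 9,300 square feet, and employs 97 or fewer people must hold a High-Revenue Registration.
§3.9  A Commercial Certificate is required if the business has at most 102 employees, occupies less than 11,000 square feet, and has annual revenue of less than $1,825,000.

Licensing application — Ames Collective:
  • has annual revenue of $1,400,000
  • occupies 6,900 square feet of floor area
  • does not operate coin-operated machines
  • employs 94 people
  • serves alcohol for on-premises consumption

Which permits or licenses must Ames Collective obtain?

Commercial Certificate, Compliance Permit, Large Premises License, Small Premises License

§3.1 floor area 6,900 square feet < 9,400 square feet; revenue $1,400,000 ≤ $2,650,000; employees 94 ≥ 22 → Small Premises License required.
§3.2 employees 94 < 102 → General Business Certificate required.
§3.3 floor area 6,900 square feet > 4,100 square feet; employees 94 < 104; revenue $1,400,000 ≥ $100,000 → Compliance Permit required.
§3.4 floor area 6,900 square feet > 4,700 square feet → Large Premises License required.
§3.5 serves alcohol for on-premises consumption; revenue $1,400,000 < $1,550,000; floor area 6,900 square feet < 16,500 square feet → Compliance Registration not required.
§3.6 floor area 6,900 square feet ≤ 8,300 square feet; revenue $1,400,000 ≤ $1,850,000 → exempt from General Business Certificate.
§3.7 revenue $1,400,000 ≤ $2,075,000 → Standard Authorization not required.
§3.8 revenue $1,400,000 > $1,250,000; floor area 6,900 square feet < 9,300 square feet; employees 94 ≤ 97 → High-Revenue Registration not required.
§3.9 employees 94 ≤ 102; floor area 6,900 square feet < 11,000 square feet; revenue $1,400,000 < $1,825,000 → Commercial Certificate required.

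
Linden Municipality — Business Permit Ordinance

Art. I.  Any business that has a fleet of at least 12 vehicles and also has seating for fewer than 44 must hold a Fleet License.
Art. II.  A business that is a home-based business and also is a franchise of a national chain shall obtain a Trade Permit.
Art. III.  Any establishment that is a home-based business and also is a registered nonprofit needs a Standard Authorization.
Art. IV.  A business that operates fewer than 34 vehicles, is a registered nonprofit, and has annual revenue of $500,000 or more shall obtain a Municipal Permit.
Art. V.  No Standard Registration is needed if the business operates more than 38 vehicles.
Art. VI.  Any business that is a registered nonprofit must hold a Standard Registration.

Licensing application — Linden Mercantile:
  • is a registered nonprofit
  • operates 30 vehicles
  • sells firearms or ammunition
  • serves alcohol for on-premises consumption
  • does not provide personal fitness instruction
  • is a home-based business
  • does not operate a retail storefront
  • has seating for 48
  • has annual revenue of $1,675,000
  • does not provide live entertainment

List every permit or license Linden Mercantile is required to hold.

Municipal Permit, Standard Authorization, Standard Registration

Art. I. vehicles 30 ≥ 12; seating 48 ≥ 44 → Fleet License not required.
Art. II. is a home-based business; is a registered nonprofit (not: is a franchise of a national chain) → Trade Permit not required.
Art. III. is a home-based business; is a registered nonprofit → Standard Authorization required.
Art. IV. vehicles 30 < 34; is a registered nonprofit; revenue $1,675,000 ≥ $500,000 → Municipal Permit required.
Art. V. vehicles 30 ≤ 38 → Standard Registration exemption does not apply.
Art. VI. is a registered nonprofit → Standard Registration required.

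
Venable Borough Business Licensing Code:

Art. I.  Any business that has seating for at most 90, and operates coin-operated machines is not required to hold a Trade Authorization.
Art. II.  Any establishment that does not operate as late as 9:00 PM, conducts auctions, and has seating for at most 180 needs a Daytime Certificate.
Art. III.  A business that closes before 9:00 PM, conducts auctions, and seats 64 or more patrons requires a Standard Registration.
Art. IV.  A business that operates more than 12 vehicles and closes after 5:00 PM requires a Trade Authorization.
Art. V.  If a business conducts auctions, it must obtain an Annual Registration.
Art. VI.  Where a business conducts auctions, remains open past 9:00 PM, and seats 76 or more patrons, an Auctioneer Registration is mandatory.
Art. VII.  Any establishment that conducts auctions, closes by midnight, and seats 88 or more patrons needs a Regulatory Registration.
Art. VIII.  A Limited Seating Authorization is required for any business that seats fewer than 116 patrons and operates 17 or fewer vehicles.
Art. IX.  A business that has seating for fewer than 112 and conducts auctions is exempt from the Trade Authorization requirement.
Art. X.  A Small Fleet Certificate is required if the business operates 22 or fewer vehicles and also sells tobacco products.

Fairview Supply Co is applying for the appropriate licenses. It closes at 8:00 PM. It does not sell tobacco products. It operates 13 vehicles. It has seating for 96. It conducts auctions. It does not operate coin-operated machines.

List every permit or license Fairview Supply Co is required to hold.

Art. I. seating 96 > 90; does not operate coin-operated machines → Trade Authorization exemption does not apply.
Art. II. closes 8:00 PM, at/before 9:00 PM; conducts auctions; seating 96 ≤ 180 → Daytime Certificate required.
Art. III. closes 8:00 PM, at/before 9:00 PM; conducts auctions; seating 96 ≥ 64 → Standard Registration required.
Art. IV. vehicles 13 > 12; closes 8:00 PM, after 5:00 PM → Trade Authorization required.
Art. V. conducts auctions → Annual Registration required.
Art. VI. conducts auctions; closes 8:00 PM, at/before 9:00 PM; seating 96 ≥ 76 → Auctioneer Registration not required.
Art. VII. conducts auctions; closes 8:00 PM, at/before midnight; seating 96 ≥ 88 → Regulatory Registration required.
Art. VIII. seating 96 < 116; vehicles 13 ≤ 17 → Limited Seating Authorization required.
Art. IX. seating 96 < 112; conducts auctions → exempt from Trade Authorization.
Art. X. vehicles 13 ≤ 22; does not sell tobacco products → Small Fleet Certificate not required.

Annual Registration, Daytime Certificate, Limited Seating Authorization, Regulatory Registration, Standard Registration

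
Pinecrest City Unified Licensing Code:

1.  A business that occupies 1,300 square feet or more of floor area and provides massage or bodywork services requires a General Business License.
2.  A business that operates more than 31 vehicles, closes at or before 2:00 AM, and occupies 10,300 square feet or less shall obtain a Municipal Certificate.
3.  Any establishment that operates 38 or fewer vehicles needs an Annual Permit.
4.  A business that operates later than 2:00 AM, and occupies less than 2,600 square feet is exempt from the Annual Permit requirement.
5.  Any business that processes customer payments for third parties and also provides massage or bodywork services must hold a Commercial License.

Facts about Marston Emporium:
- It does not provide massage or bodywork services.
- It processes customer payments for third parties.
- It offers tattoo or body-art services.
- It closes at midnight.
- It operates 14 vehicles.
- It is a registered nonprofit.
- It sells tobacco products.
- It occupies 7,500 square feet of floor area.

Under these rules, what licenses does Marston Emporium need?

1. floor area 7,500 square feet ≥ 1,300 square feet; does not provide massage or bodywork services → General Business License not required.
2. vehicles 14 ≤ 31; closes midnight, at/before 2:00 AM; floor area 7,500 square feet ≤ 10,300 square feet → Municipal Certificate not required.
3. vehicles 14 ≤ 38 → Annual Permit required.
4. closes midnight, at/before 2:00 AM; floor area 7,500 square feet ≥ 2,600 square feet → Annual Permit exemption does not apply.
5. processes customer payments for third parties; does not provide massage or bodywork services → Commercial License not required.

Annual Permit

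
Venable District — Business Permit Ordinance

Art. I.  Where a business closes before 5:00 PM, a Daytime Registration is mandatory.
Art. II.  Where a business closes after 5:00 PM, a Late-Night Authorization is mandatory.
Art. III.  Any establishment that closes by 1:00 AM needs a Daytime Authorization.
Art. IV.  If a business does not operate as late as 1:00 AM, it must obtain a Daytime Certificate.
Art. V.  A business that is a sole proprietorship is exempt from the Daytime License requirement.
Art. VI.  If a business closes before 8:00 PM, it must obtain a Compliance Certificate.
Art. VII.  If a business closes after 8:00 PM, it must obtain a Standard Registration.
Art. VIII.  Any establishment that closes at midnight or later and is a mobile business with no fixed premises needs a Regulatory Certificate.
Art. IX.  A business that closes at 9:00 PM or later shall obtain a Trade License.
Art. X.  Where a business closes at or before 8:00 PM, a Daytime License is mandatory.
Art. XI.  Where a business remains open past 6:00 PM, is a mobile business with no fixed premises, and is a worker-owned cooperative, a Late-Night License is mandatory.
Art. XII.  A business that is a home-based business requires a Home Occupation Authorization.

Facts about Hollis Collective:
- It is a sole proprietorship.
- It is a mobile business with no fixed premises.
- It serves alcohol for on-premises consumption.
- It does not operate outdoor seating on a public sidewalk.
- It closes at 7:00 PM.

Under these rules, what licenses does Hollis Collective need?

Compliance Certificate, Daytime Authorization, Daytime Certificate, Late-Night Authorization

Art. I. closes 7:00 PM, after 5:00 PM → Daytime Registration not required.
Art. II. closes 7:00 PM, after 5:00 PM → Late-Night Authorization required.
Art. III. closes 7:00 PM, at/before 1:00 AM → Daytime Authorization required.
Art. IV. closes 7:00 PM, at/before 1:00 AM → Daytime Certificate required.
Art. V. is a sole proprietorship → exempt from Daytime License.
Art. VI. closes 7:00 PM, at/before 8:00 PM → Compliance Certificate required.
Art. VII. closes 7:00 PM, at/before 8:00 PM → Standard Registration not required.
Art. VIII. closes 7:00 PM, at/before midnight; is a mobile business with no fixed premises → Regulatory Certificate not required.
Art. IX. closes 7:00 PM, at/before 9:00 PM → Trade License not required.
Art. X. closes 7:00 PM, at/before 8:00 PM → Daytime License required.
Art. XI. closes 7:00 PM, after 6:00 PM; is a mobile business with no fixed premises; is a sole proprietorship (not: is a worker-owned cooperative) → Late-Night License not required.
Art. XII. is a mobile business with no fixed premises (not: is a home-based business) → Home Occupation Authorization not required.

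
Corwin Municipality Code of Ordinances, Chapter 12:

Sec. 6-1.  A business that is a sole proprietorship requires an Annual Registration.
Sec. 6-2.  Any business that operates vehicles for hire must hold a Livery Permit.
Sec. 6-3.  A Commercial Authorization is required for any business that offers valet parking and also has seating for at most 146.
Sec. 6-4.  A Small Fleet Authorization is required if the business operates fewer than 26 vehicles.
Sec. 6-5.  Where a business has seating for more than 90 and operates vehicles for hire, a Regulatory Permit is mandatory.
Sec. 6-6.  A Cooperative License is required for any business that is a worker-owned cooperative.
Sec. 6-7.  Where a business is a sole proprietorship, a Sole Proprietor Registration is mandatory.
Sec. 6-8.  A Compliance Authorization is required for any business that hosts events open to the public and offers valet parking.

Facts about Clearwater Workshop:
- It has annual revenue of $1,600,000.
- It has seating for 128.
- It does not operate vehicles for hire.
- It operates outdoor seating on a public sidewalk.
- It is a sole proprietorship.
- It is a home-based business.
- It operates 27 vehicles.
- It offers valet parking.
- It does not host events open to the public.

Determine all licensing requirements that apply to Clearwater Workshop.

Annual Registration, Commercial Authorization, Sole Proprietor Registration

Sec. 6-1. is a sole proprietorship → Annual Registration required.
Sec. 6-2. does not operate vehicles for hire → Livery Permit not required.
Sec. 6-3. offers valet parking; seating 128 ≤ 146 → Commercial Authorization required.
Sec. 6-4. vehicles 27 ≥ 26 → Small Fleet Authorization not required.
Sec. 6-5. seating 128 > 90; does not operate vehicles for hire → Regulatory Permit not required.
Sec. 6-6. is a sole proprietorship (not: is a worker-owned cooperative) → Cooperative License not required.
Sec. 6-7. is a sole proprietorship → Sole Proprietor Registration required.
Sec. 6-8. does not host events open to the public; offers valet parking → Compliance Authorization not required.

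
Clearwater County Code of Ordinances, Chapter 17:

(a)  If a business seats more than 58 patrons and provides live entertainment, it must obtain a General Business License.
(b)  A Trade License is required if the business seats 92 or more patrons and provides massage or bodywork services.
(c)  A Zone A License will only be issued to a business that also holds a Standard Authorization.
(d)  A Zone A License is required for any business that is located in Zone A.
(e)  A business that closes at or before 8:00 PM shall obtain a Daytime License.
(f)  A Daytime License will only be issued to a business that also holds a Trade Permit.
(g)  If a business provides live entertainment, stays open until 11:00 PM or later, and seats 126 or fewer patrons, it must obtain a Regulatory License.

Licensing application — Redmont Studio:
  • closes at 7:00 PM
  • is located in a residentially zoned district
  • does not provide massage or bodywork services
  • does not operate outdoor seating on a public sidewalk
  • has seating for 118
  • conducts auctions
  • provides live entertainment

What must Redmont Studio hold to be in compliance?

(a) seating 118 > 58; provides live entertainment → General Business License required.
(b) seating 118 ≥ 92; does not provide massage or bodywork services → Trade License not required.
(c) Zone A License is not required → no effect.
(d) is located in a residentially zoned district (not: is located in Zone A) → Zone A License not required.
(e) closes 7:00 PM, at/before 8:00 PM → Daytime License required.
(f) Daytime License is required → Trade Permit also required.
(g) provides live entertainment; closes 7:00 PM, at/before 11:00 PM; seating 118 ≤ 126 → Regulatory License not required.

Daytime License, General Business License, Trade Permit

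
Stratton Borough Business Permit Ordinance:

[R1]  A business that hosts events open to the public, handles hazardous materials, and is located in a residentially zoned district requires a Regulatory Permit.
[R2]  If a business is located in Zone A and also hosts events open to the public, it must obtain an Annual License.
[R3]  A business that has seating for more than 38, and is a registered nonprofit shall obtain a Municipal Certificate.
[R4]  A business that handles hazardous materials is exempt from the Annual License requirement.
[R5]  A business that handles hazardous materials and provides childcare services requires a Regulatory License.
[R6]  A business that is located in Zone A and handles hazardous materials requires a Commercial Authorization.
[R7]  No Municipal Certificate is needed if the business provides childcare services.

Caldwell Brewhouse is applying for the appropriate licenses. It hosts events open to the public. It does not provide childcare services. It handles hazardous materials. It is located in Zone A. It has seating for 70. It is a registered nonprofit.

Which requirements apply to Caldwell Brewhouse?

[R1] hosts events open to the public; handles hazardous materials; is located in Zone A (not: is located in a residentially zoned district) → Regulatory Permit not required.
[R2] is located in Zone A; hosts events open to the public → Annual License required.
[R3] seating 70 > 38; is a registered nonprofit → Municipal Certificate required.
[R4] handles hazardous materials → exempt from Annual License.
[R5] handles hazardous materials; does not provide childcare services → Regulatory License not required.
[R6] is located in Zone A; handles hazardous materials → Commercial Authorization required.
[R7] does not provide childcare services → Municipal Certificate exemption does not apply.

Commercial Authorization, Municipal Certificate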